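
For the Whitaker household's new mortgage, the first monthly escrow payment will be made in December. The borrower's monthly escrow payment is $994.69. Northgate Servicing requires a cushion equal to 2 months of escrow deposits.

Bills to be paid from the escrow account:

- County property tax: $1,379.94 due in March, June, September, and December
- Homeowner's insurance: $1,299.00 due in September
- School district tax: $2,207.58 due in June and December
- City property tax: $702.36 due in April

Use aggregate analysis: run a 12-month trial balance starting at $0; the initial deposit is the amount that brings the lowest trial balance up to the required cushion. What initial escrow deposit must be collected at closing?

Cushion = 2 × $994.69 = $1,989.38
Trial balance (start $0, +$994.69 each month, − disbursements):
  Dec: +$994.69 − $3,587.52 → -$2,592.83
  Jan: +$994.69 → -$1,598.14
  Feb: +$994.69 → -$603.45
  Mar: +$994.69 − $1,379.94 → -$988.70
  Apr: +$994.69 − $702.36 → -$696.37
  May: +$994.69 → $298.32
  Jun: +$994.69 − $3,587.52 → -$2,294.51
  Jul: +$994.69 → -$1,299.82
  Aug: +$994.69 → -$305.13
  Sep: +$994.69 − $2,678.94 → -$1,989.38
  Oct: +$994.69 → -$994.69
  Nov: +$994.69 → $0.00
Lowest trial balance = -$2,592.83 (Dec)
Initial deposit = cushion − low point = $1,989.38 − (-$2,592.83) = $4,582.21

$4,582.21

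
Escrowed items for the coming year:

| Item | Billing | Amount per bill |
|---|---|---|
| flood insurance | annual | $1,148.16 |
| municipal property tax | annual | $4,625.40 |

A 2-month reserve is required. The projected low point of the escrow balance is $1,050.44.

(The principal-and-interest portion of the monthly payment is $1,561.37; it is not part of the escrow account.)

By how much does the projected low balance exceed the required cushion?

Flood insurance: $1,148.16 per year
Municipal property tax: $4,625.40 per year
Combined annual = $1,148.16 + $4,625.40 = $5,773.56
Monthly = $5,773.56 ÷ 12 = $481.13
Required cushion = 2 × $481.13 = $962.26
Surplus = $1,050.44 − $962.26 = $88.18

$88.18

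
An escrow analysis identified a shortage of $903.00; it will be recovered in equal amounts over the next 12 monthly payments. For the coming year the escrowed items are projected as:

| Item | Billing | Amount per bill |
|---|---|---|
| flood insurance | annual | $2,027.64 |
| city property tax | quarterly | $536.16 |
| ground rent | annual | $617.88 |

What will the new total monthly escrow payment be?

Flood insurance = $2,027.64
City property tax = $536.16 × 4 = $2,144.64
Ground rent = $617.88
Annual escrow total = $2,027.64 + $2,144.64 + $617.88 = $4,790.16
Base monthly escrow = $4,790.16 / 12 = $399.18
Shortage spread = $903.00 / 12 = $75.25/mo
New monthly escrow = $399.18 + $75.25 = $474.43

$474.43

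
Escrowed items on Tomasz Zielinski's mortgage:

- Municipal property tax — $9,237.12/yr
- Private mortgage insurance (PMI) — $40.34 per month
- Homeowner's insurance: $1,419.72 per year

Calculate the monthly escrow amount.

Municipal property tax = $9,237.12/yr
Private mortgage insurance (PMI) = $40.34 × 12 = $484.08/yr
Homeowner's insurance = $1,419.72/yr
Yearly total = $9,237.12 + $484.08 + $1,419.72 = $11,140.92
Monthly = $11,140.92 / 12 = $928.41

$928.41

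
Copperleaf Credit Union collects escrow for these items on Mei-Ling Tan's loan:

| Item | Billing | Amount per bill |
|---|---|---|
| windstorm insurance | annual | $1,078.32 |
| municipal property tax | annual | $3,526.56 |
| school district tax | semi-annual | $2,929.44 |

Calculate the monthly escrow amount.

Windstorm insurance: $1,078.32 per year
Municipal property tax: $3,526.56 per year
School district tax: $2,929.44 × 2 = $5,858.88 per year
Yearly total = $10,463.76
Monthly = $10,463.76 ÷ 12 = $871.98

$871.98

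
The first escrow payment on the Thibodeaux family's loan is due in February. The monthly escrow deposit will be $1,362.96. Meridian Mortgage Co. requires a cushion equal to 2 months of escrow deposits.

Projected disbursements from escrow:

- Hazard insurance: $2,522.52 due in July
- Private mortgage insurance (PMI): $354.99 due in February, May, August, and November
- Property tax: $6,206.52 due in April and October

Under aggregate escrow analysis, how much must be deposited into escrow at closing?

$6,459.81

Cushion = 2 × $1,362.96 = $2,725.92
Trial balance (start $0, +$1,362.96 each month, − disbursements):
  Feb: +$1,362.96 − $354.99 → $1,007.97
  Mar: +$1,362.96 → $2,370.93
  Apr: +$1,362.96 − $6,206.52 → -$2,472.63
  May: +$1,362.96 − $354.99 → -$1,464.66
  Jun: +$1,362.96 → -$101.70
  Jul: +$1,362.96 − $2,522.52 → -$1,261.26
  Aug: +$1,362.96 − $354.99 → -$253.29
  Sep: +$1,362.96 → $1,109.67
  Oct: +$1,362.96 − $6,206.52 → -$3,733.89
  Nov: +$1,362.96 − $354.99 → -$2,725.92
  Dec: +$1,362.96 → -$1,362.96
  Jan: +$1,362.96 → $0.00
Lowest trial balance = -$3,733.89 (Oct)
Initial deposit = cushion − low point = $2,725.92 − (-$3,733.89) = $6,459.81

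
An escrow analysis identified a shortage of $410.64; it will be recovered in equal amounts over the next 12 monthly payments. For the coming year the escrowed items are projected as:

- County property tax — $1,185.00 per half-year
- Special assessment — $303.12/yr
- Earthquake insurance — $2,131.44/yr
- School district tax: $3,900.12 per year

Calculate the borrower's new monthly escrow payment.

County property tax: $1,185.00 × 2 = $2,370.00
Special assessment: $303.12
Earthquake insurance: $2,131.44
School district tax: $3,900.12
Yearly total = $2,370.00 + $303.12 + $2,131.44 + $3,900.12 = $8,704.68
Monthly = $8,704.68 / 12 = $725.39
Shortage spread = $410.64 / 12 = $34.22/mo
Adjusted monthly = $725.39 + $34.22 = $759.61

$759.61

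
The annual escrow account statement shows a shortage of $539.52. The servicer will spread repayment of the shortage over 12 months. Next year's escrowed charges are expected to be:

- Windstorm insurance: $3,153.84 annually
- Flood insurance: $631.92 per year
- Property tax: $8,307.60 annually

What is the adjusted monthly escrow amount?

Windstorm insurance: $3,153.84
Flood insurance: $631.92
Property tax: $8,307.60
Total annual escrow = $12,093.36
Base monthly escrow = $12,093.36 / 12 = $1,007.78
Monthly shortage recovery: $539.52 / 12 = $44.96
Adjusted monthly = $1,007.78 + $44.96 = $1,052.74

$1,052.74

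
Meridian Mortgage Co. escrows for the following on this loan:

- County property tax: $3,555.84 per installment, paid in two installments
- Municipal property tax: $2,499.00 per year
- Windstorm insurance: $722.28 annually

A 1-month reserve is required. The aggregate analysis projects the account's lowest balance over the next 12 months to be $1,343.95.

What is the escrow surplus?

$482.87

County property tax: $3,555.84 × 2 = $7,111.68
Municipal property tax: $2,499.00
Windstorm insurance: $722.28
Total per year = $7,111.68 + $2,499.00 + $722.28 = $10,332.96
Per month = $10,332.96 / 12 = $861.08
Cushion = 1 × $861.08 = $861.08
Excess over cushion: $1,343.95 − $861.08 = $482.87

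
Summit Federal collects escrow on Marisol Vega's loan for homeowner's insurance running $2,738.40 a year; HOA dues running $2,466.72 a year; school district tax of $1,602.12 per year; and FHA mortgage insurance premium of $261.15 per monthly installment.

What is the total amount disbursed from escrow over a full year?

Homeowner's insurance = $2,738.40/yr
HOA dues = $2,466.72/yr
School district tax = $1,602.12/yr
FHA mortgage insurance premium = $261.15 × 12 = $3,133.80/yr
Total per year = $2,738.40 + $2,466.72 + $1,602.12 + $3,133.80 = $9,941.04

$9,941.04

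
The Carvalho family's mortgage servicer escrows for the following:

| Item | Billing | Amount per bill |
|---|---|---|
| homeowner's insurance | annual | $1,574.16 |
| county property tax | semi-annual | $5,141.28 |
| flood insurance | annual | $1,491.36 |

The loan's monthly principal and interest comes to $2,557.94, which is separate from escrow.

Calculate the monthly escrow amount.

$1,112.34

Homeowner's insurance — $1,574.16 annually
County property tax — $5,141.28 × 2 = $10,282.56 annually
Flood insurance — $1,491.36 annually
Yearly total = $1,574.16 + $10,282.56 + $1,491.36 = $13,348.08
Monthly escrow = $13,348.08 ÷ 12 = $1,112.34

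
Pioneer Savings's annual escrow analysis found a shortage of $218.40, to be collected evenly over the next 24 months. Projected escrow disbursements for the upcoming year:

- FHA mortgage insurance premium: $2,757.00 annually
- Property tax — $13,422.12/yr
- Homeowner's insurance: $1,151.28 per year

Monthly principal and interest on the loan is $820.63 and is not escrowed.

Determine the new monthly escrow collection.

$1,453.30

FHA mortgage insurance premium = $2,757.00
Property tax = $13,422.12
Homeowner's insurance = $1,151.28
Annual escrow total = $2,757.00 + $13,422.12 + $1,151.28 = $17,330.40
Monthly escrow = $17,330.40 / 12 = $1,444.20
Shortage spread = $218.40 / 24 = $9.10/mo
New monthly escrow = $1,444.20 + $9.10 = $1,453.30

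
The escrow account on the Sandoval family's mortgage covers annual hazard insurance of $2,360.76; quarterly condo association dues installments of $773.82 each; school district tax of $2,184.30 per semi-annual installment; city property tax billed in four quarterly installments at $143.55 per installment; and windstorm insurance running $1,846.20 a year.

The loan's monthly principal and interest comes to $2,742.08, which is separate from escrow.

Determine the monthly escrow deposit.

$1,020.42

Hazard insurance: $2,360.76 per year
Condo association dues: $773.82 × 4 = $3,095.28 per year
School district tax: $2,184.30 × 2 = $4,368.60 per year
City property tax: $143.55 × 4 = $574.20 per year
Windstorm insurance: $1,846.20 per year
Combined annual = $2,360.76 + $3,095.28 + $4,368.60 + $574.20 + $1,846.20 = $12,245.04
Monthly escrow = $12,245.04 / 12 = $1,020.42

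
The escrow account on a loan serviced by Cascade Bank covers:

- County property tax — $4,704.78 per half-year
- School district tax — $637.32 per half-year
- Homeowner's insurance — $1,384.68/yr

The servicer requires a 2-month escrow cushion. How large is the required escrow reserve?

$2,011.48

County property tax: $4,704.78 × 2 = $9,409.56 annually
School district tax: $637.32 × 2 = $1,274.64 annually
Homeowner's insurance: $1,384.68 annually
Combined annual = $9,409.56 + $1,274.64 + $1,384.68 = $12,068.88
Monthly escrow = $12,068.88 ÷ 12 = $1,005.74
Cushion = 2 × $1,005.74 = $2,011.48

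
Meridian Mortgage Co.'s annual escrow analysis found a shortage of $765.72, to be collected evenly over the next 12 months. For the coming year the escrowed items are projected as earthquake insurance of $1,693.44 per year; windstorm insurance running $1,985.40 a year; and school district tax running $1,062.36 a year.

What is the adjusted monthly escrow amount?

$458.91

Earthquake insurance = $1,693.44
Windstorm insurance = $1,985.40
School district tax = $1,062.36
Total annual escrow = $4,741.20
Monthly escrow = $4,741.20 ÷ 12 = $395.10
Shortage spread = $765.72 / 12 = $63.81/mo
Adjusted monthly = $395.10 + $63.81 = $458.91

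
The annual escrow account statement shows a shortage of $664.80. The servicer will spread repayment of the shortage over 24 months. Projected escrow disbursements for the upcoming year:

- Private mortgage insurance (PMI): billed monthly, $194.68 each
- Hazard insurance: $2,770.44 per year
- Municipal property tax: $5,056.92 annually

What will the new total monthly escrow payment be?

Private mortgage insurance (PMI): $194.68 × 12 = $2,336.16 per year
Hazard insurance: $2,770.44 per year
Municipal property tax: $5,056.92 per year
Total annual escrow = $10,163.52
Per month = $10,163.52 ÷ 12 = $846.96
Shortage spread = $664.80 / 24 = $27.70/mo
New monthly escrow = $846.96 + $27.70 = $874.66

$874.66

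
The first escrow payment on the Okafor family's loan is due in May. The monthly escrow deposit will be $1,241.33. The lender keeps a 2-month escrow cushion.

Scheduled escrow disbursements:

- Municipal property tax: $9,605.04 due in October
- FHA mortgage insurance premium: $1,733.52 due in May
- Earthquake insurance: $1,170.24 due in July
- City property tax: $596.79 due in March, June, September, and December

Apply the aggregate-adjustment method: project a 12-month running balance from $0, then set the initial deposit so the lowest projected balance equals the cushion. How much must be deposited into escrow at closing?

$8,737.06

Cushion = 2 × $1,241.33 = $2,482.66
Trial balance (start $0, +$1,241.33 each month, − disbursements):
  May: +$1,241.33 − $1,733.52 → -$492.19
  Jun: +$1,241.33 − $596.79 → $152.35
  Jul: +$1,241.33 − $1,170.24 → $223.44
  Aug: +$1,241.33 → $1,464.77
  Sep: +$1,241.33 − $596.79 → $2,109.31
  Oct: +$1,241.33 − $9,605.04 → -$6,254.40
  Nov: +$1,241.33 → -$5,013.07
  Dec: +$1,241.33 − $596.79 → -$4,368.53
  Jan: +$1,241.33 → -$3,127.20
  Feb: +$1,241.33 → -$1,885.87
  Mar: +$1,241.33 − $596.79 → -$1,241.33
  Apr: +$1,241.33 → $0.00
Lowest trial balance = -$6,254.40 (Oct)
Initial deposit = cushion − low point = $2,482.66 − (-$6,254.40) = $8,737.06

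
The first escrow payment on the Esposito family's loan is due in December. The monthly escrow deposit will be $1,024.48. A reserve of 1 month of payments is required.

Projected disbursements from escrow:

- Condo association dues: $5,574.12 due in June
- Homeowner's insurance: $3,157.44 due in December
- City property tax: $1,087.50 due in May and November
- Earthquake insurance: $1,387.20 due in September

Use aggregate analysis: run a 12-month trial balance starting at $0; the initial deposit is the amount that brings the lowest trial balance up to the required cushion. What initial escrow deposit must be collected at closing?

Cushion = 1 × $1,024.48 = $1,024.48
Trial balance (start $0, +$1,024.48 each month, − disbursements):
  Dec: +$1,024.48 − $3,157.44 → -$2,132.96
  Jan: +$1,024.48 → -$1,108.48
  Feb: +$1,024.48 → -$84.00
  Mar: +$1,024.48 → $940.48
  Apr: +$1,024.48 → $1,964.96
  May: +$1,024.48 − $1,087.50 → $1,901.94
  Jun: +$1,024.48 − $5,574.12 → -$2,647.70
  Jul: +$1,024.48 → -$1,623.22
  Aug: +$1,024.48 → -$598.74
  Sep: +$1,024.48 − $1,387.20 → -$961.46
  Oct: +$1,024.48 → $63.02
  Nov: +$1,024.48 − $1,087.50 → $0.00
Lowest trial balance = -$2,647.70 (Jun)
Initial deposit = cushion − low point = $1,024.48 − (-$2,647.70) = $3,672.18

$3,672.18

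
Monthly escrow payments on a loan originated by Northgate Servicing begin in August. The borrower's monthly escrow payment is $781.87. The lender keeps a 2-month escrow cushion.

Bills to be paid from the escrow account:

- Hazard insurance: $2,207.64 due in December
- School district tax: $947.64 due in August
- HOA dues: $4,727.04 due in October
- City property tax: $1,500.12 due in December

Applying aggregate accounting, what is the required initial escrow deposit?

Cushion = 2 × $781.87 = $1,563.74
Trial balance (start $0, +$781.87 each month, − disbursements):
  Aug: +$781.87 − $947.64 → -$165.77
  Sep: +$781.87 → $616.10
  Oct: +$781.87 − $4,727.04 → -$3,329.07
  Nov: +$781.87 → -$2,547.20
  Dec: +$781.87 − $3,707.76 → -$5,473.09
  Jan: +$781.87 → -$4,691.22
  Feb: +$781.87 → -$3,909.35
  Mar: +$781.87 → -$3,127.48
  Apr: +$781.87 → -$2,345.61
  May: +$781.87 → -$1,563.74
  Jun: +$781.87 → -$781.87
  Jul: +$781.87 → $0.00
Lowest trial balance = -$5,473.09 (Dec)
Initial deposit = cushion − low point = $1,563.74 − (-$5,473.09) = $7,036.83

$7,036.83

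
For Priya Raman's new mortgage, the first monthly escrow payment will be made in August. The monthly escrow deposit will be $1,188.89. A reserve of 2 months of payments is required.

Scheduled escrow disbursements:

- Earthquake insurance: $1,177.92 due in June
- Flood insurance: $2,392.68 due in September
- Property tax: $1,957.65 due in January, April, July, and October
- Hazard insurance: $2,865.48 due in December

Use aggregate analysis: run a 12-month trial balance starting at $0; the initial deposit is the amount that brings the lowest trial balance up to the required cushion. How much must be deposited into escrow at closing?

Cushion = 2 × $1,188.89 = $2,377.78
Trial balance (start $0, +$1,188.89 each month, − disbursements):
  Aug: +$1,188.89 → $1,188.89
  Sep: +$1,188.89 − $2,392.68 → -$14.90
  Oct: +$1,188.89 − $1,957.65 → -$783.66
  Nov: +$1,188.89 → $405.23
  Dec: +$1,188.89 − $2,865.48 → -$1,271.36
  Jan: +$1,188.89 − $1,957.65 → -$2,040.12
  Feb: +$1,188.89 → -$851.23
  Mar: +$1,188.89 → $337.66
  Apr: +$1,188.89 − $1,957.65 → -$431.10
  May: +$1,188.89 → $757.79
  Jun: +$1,188.89 − $1,177.92 → $768.76
  Jul: +$1,188.89 − $1,957.65 → $0.00
Lowest trial balance = -$2,040.12 (Jan)
Initial deposit = cushion − low point = $2,377.78 − (-$2,040.12) = $4,417.90

$4,417.90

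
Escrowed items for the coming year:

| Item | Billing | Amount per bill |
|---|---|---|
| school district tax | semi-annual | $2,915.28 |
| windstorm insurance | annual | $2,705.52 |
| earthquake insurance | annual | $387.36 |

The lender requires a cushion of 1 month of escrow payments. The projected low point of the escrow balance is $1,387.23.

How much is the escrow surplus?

$643.61

School district tax — $2,915.28 × 2 = $5,830.56 per year
Windstorm insurance — $2,705.52 per year
Earthquake insurance — $387.36 per year
Total annual escrow = $5,830.56 + $2,705.52 + $387.36 = $8,923.44
Monthly escrow = $8,923.44 / 12 = $743.62
Required cushion = 1 × $743.62 = $743.62
Surplus = $1,387.23 − $743.62 = $643.61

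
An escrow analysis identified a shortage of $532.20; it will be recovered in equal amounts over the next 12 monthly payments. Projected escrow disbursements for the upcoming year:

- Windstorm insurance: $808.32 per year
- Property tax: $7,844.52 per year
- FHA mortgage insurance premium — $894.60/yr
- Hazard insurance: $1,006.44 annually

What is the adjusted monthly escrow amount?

$923.84

Windstorm insurance: $808.32 annually
Property tax: $7,844.52 annually
FHA mortgage insurance premium: $894.60 annually
Hazard insurance: $1,006.44 annually
Total per year = $10,553.88
Monthly escrow = $10,553.88 / 12 = $879.49
Monthly shortage recovery: $532.20 ÷ 12 = $44.35
Adjusted monthly = $879.49 + $44.35 = $923.84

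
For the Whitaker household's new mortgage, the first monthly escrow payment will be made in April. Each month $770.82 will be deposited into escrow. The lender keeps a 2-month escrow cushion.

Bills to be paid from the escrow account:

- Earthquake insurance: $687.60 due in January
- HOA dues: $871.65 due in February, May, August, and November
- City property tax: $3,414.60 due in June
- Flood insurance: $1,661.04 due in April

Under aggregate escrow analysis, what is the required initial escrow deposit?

$5,176.47

Cushion = 2 × $770.82 = $1,541.64
Trial balance (start $0, +$770.82 each month, − disbursements):
  Apr: +$770.82 − $1,661.04 → -$890.22
  May: +$770.82 − $871.65 → -$991.05
  Jun: +$770.82 − $3,414.60 → -$3,634.83
  Jul: +$770.82 → -$2,864.01
  Aug: +$770.82 − $871.65 → -$2,964.84
  Sep: +$770.82 → -$2,194.02
  Oct: +$770.82 → -$1,423.20
  Nov: +$770.82 − $871.65 → -$1,524.03
  Dec: +$770.82 → -$753.21
  Jan: +$770.82 − $687.60 → -$669.99
  Feb: +$770.82 − $871.65 → -$770.82
  Mar: +$770.82 → $0.00
Lowest trial balance = -$3,634.83 (Jun)
Initial deposit = cushion − low point = $1,541.64 − (-$3,634.83) = $5,176.47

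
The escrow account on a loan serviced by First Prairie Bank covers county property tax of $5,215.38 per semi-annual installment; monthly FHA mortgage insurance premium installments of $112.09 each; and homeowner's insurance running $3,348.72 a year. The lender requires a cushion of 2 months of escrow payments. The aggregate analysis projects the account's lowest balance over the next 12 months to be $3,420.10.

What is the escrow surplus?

$899.34

County property tax = $5,215.38 × 2 = $10,430.76/yr
FHA mortgage insurance premium = $112.09 × 12 = $1,345.08/yr
Homeowner's insurance = $3,348.72/yr
Total annual escrow = $15,124.56
Per month = $15,124.56 / 12 = $1,260.38
Required reserve = 2 × $1,260.38 = $2,520.76
Surplus = $3,420.10 − $2,520.76 = $899.34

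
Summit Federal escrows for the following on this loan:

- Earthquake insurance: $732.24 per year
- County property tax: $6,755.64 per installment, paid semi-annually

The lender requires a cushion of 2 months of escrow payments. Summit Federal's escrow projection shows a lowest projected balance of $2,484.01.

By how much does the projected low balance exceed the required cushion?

$110.09

Earthquake insurance — $732.24/yr
County property tax — $6,755.64 × 2 = $13,511.28/yr
Total annual escrow = $732.24 + $13,511.28 = $14,243.52
Base monthly escrow = $14,243.52 ÷ 12 = $1,186.96
Cushion = 2 × $1,186.96 = $2,373.92
Surplus = $2,484.01 − $2,373.92 = $110.09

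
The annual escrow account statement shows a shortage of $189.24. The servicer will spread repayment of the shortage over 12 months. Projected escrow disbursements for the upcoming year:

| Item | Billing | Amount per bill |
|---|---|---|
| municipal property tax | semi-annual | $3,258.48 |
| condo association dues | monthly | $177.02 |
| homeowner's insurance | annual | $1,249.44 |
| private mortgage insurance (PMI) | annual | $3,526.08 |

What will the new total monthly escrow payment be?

$1,133.83

Municipal property tax = $3,258.48 × 2 = $6,516.96 annually
Condo association dues = $177.02 × 12 = $2,124.24 annually
Homeowner's insurance = $1,249.44 annually
Private mortgage insurance (PMI) = $3,526.08 annually
Combined annual = $13,416.72
Monthly escrow = $13,416.72 ÷ 12 = $1,118.06
Shortage per month = $189.24 / 12 = $15.77
New monthly escrow = $1,118.06 + $15.77 = $1,133.83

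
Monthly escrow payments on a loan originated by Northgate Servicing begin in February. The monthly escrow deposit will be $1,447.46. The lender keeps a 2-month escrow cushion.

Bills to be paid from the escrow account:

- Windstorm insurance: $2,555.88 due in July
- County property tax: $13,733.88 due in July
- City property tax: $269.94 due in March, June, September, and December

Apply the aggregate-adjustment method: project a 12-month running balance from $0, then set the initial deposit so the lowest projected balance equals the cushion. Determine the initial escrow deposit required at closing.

$11,039.80

Cushion = 2 × $1,447.46 = $2,894.92
Trial balance (start $0, +$1,447.46 each month, − disbursements):
  Feb: +$1,447.46 → $1,447.46
  Mar: +$1,447.46 − $269.94 → $2,624.98
  Apr: +$1,447.46 → $4,072.44
  May: +$1,447.46 → $5,519.90
  Jun: +$1,447.46 − $269.94 → $6,697.42
  Jul: +$1,447.46 − $16,289.76 → -$8,144.88
  Aug: +$1,447.46 → -$6,697.42
  Sep: +$1,447.46 − $269.94 → -$5,519.90
  Oct: +$1,447.46 → -$4,072.44
  Nov: +$1,447.46 → -$2,624.98
  Dec: +$1,447.46 − $269.94 → -$1,447.46
  Jan: +$1,447.46 → $0.00
Lowest trial balance = -$8,144.88 (Jul)
Initial deposit = cushion − low point = $2,894.92 − (-$8,144.88) = $11,039.80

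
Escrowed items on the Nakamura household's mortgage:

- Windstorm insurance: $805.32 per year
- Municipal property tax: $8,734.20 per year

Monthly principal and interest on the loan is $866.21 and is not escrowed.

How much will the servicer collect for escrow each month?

$794.96

Windstorm insurance: $805.32
Municipal property tax: $8,734.20
Total per year = $805.32 + $8,734.20 = $9,539.52
Monthly = $9,539.52 / 12 = $794.96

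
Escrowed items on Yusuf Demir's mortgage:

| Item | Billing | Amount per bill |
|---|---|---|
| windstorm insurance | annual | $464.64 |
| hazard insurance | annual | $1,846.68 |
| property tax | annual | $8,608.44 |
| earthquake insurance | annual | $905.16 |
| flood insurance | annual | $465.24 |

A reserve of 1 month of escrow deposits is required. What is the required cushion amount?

$1,024.18

Windstorm insurance: $464.64 annually
Hazard insurance: $1,846.68 annually
Property tax: $8,608.44 annually
Earthquake insurance: $905.16 annually
Flood insurance: $465.24 annually
Annual escrow total = $464.64 + $1,846.68 + $8,608.44 + $905.16 + $465.24 = $12,290.16
Monthly escrow = $12,290.16 ÷ 12 = $1,024.18
Reserve = 1 × $1,024.18 = $1,024.18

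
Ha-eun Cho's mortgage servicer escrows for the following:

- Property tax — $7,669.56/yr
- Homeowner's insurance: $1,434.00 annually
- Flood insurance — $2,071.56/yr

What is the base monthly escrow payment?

Property tax = $7,669.56 annually
Homeowner's insurance = $1,434.00 annually
Flood insurance = $2,071.56 annually
Combined annual = $11,175.12
Monthly = $11,175.12 ÷ 12 = $931.26

$931.26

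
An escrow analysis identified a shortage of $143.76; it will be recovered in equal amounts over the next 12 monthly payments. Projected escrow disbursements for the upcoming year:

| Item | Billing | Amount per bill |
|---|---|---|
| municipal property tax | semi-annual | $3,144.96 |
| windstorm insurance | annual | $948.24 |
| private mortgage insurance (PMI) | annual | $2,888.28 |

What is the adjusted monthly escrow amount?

$855.85

Municipal property tax — $3,144.96 × 2 = $6,289.92 annually
Windstorm insurance — $948.24 annually
Private mortgage insurance (PMI) — $2,888.28 annually
Combined annual = $6,289.92 + $948.24 + $2,888.28 = $10,126.44
Per month = $10,126.44 / 12 = $843.87
Shortage spread = $143.76 / 12 = $11.98/mo
Adjusted monthly = $843.87 + $11.98 = $855.85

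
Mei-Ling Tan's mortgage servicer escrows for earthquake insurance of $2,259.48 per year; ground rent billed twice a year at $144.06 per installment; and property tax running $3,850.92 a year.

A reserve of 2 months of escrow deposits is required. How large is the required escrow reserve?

$1,066.42

Earthquake insurance — $2,259.48
Ground rent — $144.06 × 2 = $288.12
Property tax — $3,850.92
Total per year = $6,398.52
Monthly escrow = $6,398.52 / 12 = $533.21
Cushion = 2 × $533.21 = $1,066.42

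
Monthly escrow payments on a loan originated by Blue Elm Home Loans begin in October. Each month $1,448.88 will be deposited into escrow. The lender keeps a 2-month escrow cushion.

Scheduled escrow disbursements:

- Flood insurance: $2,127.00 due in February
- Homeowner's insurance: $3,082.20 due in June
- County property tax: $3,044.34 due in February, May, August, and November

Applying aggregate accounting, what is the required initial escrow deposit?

$4,346.64

Cushion = 2 × $1,448.88 = $2,897.76
Trial balance (start $0, +$1,448.88 each month, − disbursements):
  Oct: +$1,448.88 → $1,448.88
  Nov: +$1,448.88 − $3,044.34 → -$146.58
  Dec: +$1,448.88 → $1,302.30
  Jan: +$1,448.88 → $2,751.18
  Feb: +$1,448.88 − $5,171.34 → -$971.28
  Mar: +$1,448.88 → $477.60
  Apr: +$1,448.88 → $1,926.48
  May: +$1,448.88 − $3,044.34 → $331.02
  Jun: +$1,448.88 − $3,082.20 → -$1,302.30
  Jul: +$1,448.88 → $146.58
  Aug: +$1,448.88 − $3,044.34 → -$1,448.88
  Sep: +$1,448.88 → $0.00
Lowest trial balance = -$1,448.88 (Aug)
Initial deposit = cushion − low point = $2,897.76 − (-$1,448.88) = $4,346.64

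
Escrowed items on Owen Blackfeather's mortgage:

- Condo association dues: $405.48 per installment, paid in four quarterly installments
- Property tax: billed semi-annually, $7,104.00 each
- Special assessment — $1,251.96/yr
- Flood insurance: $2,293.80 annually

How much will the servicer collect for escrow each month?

$1,614.64

Condo association dues: $405.48 × 4 = $1,621.92/yr
Property tax: $7,104.00 × 2 = $14,208.00/yr
Special assessment: $1,251.96/yr
Flood insurance: $2,293.80/yr
Total per year = $19,375.68
Per month = $19,375.68 / 12 = $1,614.64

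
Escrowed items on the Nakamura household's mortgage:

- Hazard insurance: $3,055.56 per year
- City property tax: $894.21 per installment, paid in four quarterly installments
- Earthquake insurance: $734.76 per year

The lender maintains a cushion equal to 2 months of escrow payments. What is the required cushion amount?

$1,227.86

Hazard insurance = $3,055.56 per year
City property tax = $894.21 × 4 = $3,576.84 per year
Earthquake insurance = $734.76 per year
Annual escrow total = $7,367.16
Monthly = $7,367.16 ÷ 12 = $613.93
Required cushion = 2 × $613.93 = $1,227.86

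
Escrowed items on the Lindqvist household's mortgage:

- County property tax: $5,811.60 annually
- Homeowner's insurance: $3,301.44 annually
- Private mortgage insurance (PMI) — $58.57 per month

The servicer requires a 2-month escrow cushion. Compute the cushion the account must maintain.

County property tax — $5,811.60 per year
Homeowner's insurance — $3,301.44 per year
Private mortgage insurance (PMI) — $58.57 × 12 = $702.84 per year
Yearly total = $5,811.60 + $3,301.44 + $702.84 = $9,815.88
Monthly = $9,815.88 / 12 = $817.99
Reserve = 2 × $817.99 = $1,635.98

$1,635.98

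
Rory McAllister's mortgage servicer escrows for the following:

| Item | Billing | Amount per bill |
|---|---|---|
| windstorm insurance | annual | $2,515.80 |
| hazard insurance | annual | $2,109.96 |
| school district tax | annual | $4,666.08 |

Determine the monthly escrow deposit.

Windstorm insurance — $2,515.80 annually
Hazard insurance — $2,109.96 annually
School district tax — $4,666.08 annually
Annual escrow total = $2,515.80 + $2,109.96 + $4,666.08 = $9,291.84
Monthly = $9,291.84 ÷ 12 = $774.32

$774.32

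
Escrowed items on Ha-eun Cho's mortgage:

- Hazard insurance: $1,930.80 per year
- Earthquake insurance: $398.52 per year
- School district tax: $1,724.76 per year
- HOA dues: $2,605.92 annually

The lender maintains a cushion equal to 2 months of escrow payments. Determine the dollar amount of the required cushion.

Hazard insurance: $1,930.80
Earthquake insurance: $398.52
School district tax: $1,724.76
HOA dues: $2,605.92
Total annual escrow = $1,930.80 + $398.52 + $1,724.76 + $2,605.92 = $6,660.00
Monthly = $6,660.00 ÷ 12 = $555.00
Cushion = 2 × $555.00 = $1,110.00

$1,110.00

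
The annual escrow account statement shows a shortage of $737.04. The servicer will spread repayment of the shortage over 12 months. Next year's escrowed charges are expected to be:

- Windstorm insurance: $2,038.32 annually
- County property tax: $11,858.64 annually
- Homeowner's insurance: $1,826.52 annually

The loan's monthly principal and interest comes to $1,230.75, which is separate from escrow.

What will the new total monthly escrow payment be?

$1,371.71

Windstorm insurance = $2,038.32 annually
County property tax = $11,858.64 annually
Homeowner's insurance = $1,826.52 annually
Total annual escrow = $15,723.48
Monthly escrow = $15,723.48 / 12 = $1,310.29
Shortage per month = $737.04 ÷ 12 = $61.42
New monthly escrow = $1,310.29 + $61.42 = $1,371.71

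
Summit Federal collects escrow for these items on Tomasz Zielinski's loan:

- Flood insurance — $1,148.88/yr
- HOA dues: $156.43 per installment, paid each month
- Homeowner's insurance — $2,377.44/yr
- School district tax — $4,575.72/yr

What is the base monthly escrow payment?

Flood insurance = $1,148.88/yr
HOA dues = $156.43 × 12 = $1,877.16/yr
Homeowner's insurance = $2,377.44/yr
School district tax = $4,575.72/yr
Combined annual = $9,979.20
Per month = $9,979.20 / 12 = $831.60

$831.60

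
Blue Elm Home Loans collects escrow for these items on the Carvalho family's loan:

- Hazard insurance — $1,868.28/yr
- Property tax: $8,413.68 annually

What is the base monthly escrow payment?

$856.83

Hazard insurance: $1,868.28/yr
Property tax: $8,413.68/yr
Total per year = $1,868.28 + $8,413.68 = $10,281.96
Base monthly escrow = $10,281.96 ÷ 12 = $856.83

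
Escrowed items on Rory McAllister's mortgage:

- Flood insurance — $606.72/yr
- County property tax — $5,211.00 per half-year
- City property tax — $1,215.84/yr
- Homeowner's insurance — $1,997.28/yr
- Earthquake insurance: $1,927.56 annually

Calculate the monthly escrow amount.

Flood insurance — $606.72/yr
County property tax — $5,211.00 × 2 = $10,422.00/yr
City property tax — $1,215.84/yr
Homeowner's insurance — $1,997.28/yr
Earthquake insurance — $1,927.56/yr
Combined annual = $16,169.40
Base monthly escrow = $16,169.40 / 12 = $1,347.45

$1,347.45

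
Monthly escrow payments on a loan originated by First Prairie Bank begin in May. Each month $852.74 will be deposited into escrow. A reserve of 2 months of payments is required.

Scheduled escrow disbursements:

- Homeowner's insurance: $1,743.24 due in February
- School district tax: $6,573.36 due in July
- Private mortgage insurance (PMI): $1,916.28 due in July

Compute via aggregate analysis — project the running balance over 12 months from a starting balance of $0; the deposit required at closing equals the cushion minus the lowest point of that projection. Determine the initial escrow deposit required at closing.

Cushion = 2 × $852.74 = $1,705.48
Trial balance (start $0, +$852.74 each month, − disbursements):
  May: +$852.74 → $852.74
  Jun: +$852.74 → $1,705.48
  Jul: +$852.74 − $8,489.64 → -$5,931.42
  Aug: +$852.74 → -$5,078.68
  Sep: +$852.74 → -$4,225.94
  Oct: +$852.74 → -$3,373.20
  Nov: +$852.74 → -$2,520.46
  Dec: +$852.74 → -$1,667.72
  Jan: +$852.74 → -$814.98
  Feb: +$852.74 − $1,743.24 → -$1,705.48
  Mar: +$852.74 → -$852.74
  Apr: +$852.74 → $0.00
Lowest trial balance = -$5,931.42 (Jul)
Initial deposit = cushion − low point = $1,705.48 − (-$5,931.42) = $7,636.90

$7,636.90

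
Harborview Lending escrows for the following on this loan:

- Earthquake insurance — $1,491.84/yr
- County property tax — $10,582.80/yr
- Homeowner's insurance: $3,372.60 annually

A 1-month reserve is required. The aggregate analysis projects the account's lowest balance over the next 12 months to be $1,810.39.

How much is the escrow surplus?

Earthquake insurance — $1,491.84/yr
County property tax — $10,582.80/yr
Homeowner's insurance — $3,372.60/yr
Annual escrow total = $15,447.24
Base monthly escrow = $15,447.24 / 12 = $1,287.27
Cushion = 1 × $1,287.27 = $1,287.27
Excess over cushion: $1,810.39 − $1,287.27 = $523.12

$523.12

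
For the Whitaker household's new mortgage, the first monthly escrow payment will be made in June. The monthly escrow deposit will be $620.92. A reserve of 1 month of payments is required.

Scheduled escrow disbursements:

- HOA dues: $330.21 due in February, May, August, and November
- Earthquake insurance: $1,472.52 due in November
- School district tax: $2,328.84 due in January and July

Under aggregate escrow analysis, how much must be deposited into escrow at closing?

Cushion = 1 × $620.92 = $620.92
Trial balance (start $0, +$620.92 each month, − disbursements):
  Jun: +$620.92 → $620.92
  Jul: +$620.92 − $2,328.84 → -$1,087.00
  Aug: +$620.92 − $330.21 → -$796.29
  Sep: +$620.92 → -$175.37
  Oct: +$620.92 → $445.55
  Nov: +$620.92 − $1,802.73 → -$736.26
  Dec: +$620.92 → -$115.34
  Jan: +$620.92 − $2,328.84 → -$1,823.26
  Feb: +$620.92 − $330.21 → -$1,532.55
  Mar: +$620.92 → -$911.63
  Apr: +$620.92 → -$290.71
  May: +$620.92 − $330.21 → $0.00
Lowest trial balance = -$1,823.26 (Jan)
Initial deposit = cushion − low point = $620.92 − (-$1,823.26) = $2,444.18

$2,444.18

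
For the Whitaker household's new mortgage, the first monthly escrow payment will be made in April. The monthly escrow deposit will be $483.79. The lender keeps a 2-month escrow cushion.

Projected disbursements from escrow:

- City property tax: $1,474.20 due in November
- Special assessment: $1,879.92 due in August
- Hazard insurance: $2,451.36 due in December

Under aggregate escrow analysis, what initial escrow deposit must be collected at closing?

Cushion = 2 × $483.79 = $967.58
Trial balance (start $0, +$483.79 each month, − disbursements):
  Apr: +$483.79 → $483.79
  May: +$483.79 → $967.58
  Jun: +$483.79 → $1,451.37
  Jul: +$483.79 → $1,935.16
  Aug: +$483.79 − $1,879.92 → $539.03
  Sep: +$483.79 → $1,022.82
  Oct: +$483.79 → $1,506.61
  Nov: +$483.79 − $1,474.20 → $516.20
  Dec: +$483.79 − $2,451.36 → -$1,451.37
  Jan: +$483.79 → -$967.58
  Feb: +$483.79 → -$483.79
  Mar: +$483.79 → $0.00
Lowest trial balance = -$1,451.37 (Dec)
Initial deposit = cushion − low point = $967.58 − (-$1,451.37) = $2,418.95

$2,418.95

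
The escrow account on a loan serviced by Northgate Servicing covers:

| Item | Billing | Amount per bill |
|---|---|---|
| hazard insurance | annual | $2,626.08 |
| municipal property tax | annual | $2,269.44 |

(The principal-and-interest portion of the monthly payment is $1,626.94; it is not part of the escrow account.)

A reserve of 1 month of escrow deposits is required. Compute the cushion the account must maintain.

$407.96

Hazard insurance: $2,626.08 annually
Municipal property tax: $2,269.44 annually
Total annual escrow = $2,626.08 + $2,269.44 = $4,895.52
Per month = $4,895.52 / 12 = $407.96
Cushion = 1 × $407.96 = $407.96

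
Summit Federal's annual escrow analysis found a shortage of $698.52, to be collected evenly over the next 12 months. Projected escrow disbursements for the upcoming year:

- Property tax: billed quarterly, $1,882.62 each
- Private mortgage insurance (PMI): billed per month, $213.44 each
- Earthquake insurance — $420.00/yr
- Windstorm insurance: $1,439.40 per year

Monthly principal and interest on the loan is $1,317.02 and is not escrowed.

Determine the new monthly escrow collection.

Property tax: $1,882.62 × 4 = $7,530.48 per year
Private mortgage insurance (PMI): $213.44 × 12 = $2,561.28 per year
Earthquake insurance: $420.00 per year
Windstorm insurance: $1,439.40 per year
Total per year = $11,951.16
Monthly = $11,951.16 / 12 = $995.93
Shortage spread = $698.52 ÷ 12 = $58.21/mo
Adjusted monthly = $995.93 + $58.21 = $1,054.14

$1,054.14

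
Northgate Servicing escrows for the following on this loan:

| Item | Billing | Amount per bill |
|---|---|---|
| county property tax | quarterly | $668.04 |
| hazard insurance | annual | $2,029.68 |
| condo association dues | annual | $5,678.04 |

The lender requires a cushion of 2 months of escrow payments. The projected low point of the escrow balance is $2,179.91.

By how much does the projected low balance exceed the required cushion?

$449.93

County property tax: $668.04 × 4 = $2,672.16 per year
Hazard insurance: $2,029.68 per year
Condo association dues: $5,678.04 per year
Annual escrow total = $2,672.16 + $2,029.68 + $5,678.04 = $10,379.88
Base monthly escrow = $10,379.88 / 12 = $864.99
Cushion = 2 × $864.99 = $1,729.98
Surplus = $2,179.91 − $1,729.98 = $449.93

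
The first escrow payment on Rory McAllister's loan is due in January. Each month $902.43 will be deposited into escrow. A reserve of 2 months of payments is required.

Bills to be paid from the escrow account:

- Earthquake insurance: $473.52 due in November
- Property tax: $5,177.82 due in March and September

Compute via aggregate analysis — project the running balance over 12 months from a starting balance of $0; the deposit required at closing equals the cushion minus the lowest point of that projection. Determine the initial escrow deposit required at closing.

Cushion = 2 × $902.43 = $1,804.86
Trial balance (start $0, +$902.43 each month, − disbursements):
  Jan: +$902.43 → $902.43
  Feb: +$902.43 → $1,804.86
  Mar: +$902.43 − $5,177.82 → -$2,470.53
  Apr: +$902.43 → -$1,568.10
  May: +$902.43 → -$665.67
  Jun: +$902.43 → $236.76
  Jul: +$902.43 → $1,139.19
  Aug: +$902.43 → $2,041.62
  Sep: +$902.43 − $5,177.82 → -$2,233.77
  Oct: +$902.43 → -$1,331.34
  Nov: +$902.43 − $473.52 → -$902.43
  Dec: +$902.43 → $0.00
Lowest trial balance = -$2,470.53 (Mar)
Initial deposit = cushion − low point = $1,804.86 − (-$2,470.53) = $4,275.39

$4,275.39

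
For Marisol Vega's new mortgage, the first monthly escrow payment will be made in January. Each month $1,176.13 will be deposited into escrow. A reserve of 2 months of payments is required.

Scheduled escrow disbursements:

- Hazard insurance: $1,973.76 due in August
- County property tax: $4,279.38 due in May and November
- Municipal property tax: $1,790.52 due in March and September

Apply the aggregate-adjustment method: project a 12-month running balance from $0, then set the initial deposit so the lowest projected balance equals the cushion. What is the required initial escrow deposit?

$3,528.39

Cushion = 2 × $1,176.13 = $2,352.26
Trial balance (start $0, +$1,176.13 each month, − disbursements):
  Jan: +$1,176.13 → $1,176.13
  Feb: +$1,176.13 → $2,352.26
  Mar: +$1,176.13 − $1,790.52 → $1,737.87
  Apr: +$1,176.13 → $2,914.00
  May: +$1,176.13 − $4,279.38 → -$189.25
  Jun: +$1,176.13 → $986.88
  Jul: +$1,176.13 → $2,163.01
  Aug: +$1,176.13 − $1,973.76 → $1,365.38
  Sep: +$1,176.13 − $1,790.52 → $750.99
  Oct: +$1,176.13 → $1,927.12
  Nov: +$1,176.13 − $4,279.38 → -$1,176.13
  Dec: +$1,176.13 → $0.00
Lowest trial balance = -$1,176.13 (Nov)
Initial deposit = cushion − low point = $2,352.26 − (-$1,176.13) = $3,528.39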